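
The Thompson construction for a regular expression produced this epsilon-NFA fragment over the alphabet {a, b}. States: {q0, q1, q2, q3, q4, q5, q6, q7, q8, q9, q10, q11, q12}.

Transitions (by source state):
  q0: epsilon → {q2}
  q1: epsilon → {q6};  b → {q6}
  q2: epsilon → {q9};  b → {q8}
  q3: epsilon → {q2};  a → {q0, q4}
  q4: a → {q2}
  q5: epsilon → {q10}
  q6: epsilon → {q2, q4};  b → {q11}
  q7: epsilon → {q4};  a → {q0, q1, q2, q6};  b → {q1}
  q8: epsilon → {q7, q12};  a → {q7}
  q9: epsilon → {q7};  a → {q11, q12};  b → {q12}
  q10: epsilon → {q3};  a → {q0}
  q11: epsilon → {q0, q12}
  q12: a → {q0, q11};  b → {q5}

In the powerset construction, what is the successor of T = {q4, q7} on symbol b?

{q1, q2, q4, q6, q7, q9}

q7 on b → {q1}.
No b-transition from q4.
Union after reading b: {q1}.
Now take the epsilon-closure:
From q1 via epsilon: add q6.
From q6 via epsilon: add q2, q4.
From q2 via epsilon: add q9.
From q9 via epsilon: add q7.
No new states can be added; the closed set is {q1, q2, q4, q6, q7, q9}.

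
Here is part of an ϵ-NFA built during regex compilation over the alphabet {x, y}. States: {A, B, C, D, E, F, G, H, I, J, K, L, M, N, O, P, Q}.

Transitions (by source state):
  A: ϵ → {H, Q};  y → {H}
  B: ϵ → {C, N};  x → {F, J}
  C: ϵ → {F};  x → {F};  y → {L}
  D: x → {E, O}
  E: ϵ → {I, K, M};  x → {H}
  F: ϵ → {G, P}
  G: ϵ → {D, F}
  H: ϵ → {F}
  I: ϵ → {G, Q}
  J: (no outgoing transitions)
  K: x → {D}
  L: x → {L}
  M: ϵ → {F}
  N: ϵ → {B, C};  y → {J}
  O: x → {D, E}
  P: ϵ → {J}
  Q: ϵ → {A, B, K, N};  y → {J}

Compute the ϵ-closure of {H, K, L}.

{D, F, G, H, J, K, L, P}

Start with {H, K, L}.
From H via ϵ: add F.
From F via ϵ: add G, P.
From G via ϵ: add D.
From P via ϵ: add J.
No new states can be added; the closed set is {D, F, G, H, J, K, L, P}.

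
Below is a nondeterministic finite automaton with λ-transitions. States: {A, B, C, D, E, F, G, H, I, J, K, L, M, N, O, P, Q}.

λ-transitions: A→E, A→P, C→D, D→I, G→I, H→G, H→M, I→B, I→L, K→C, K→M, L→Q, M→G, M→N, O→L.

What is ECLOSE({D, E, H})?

{B, D, E, G, H, I, L, M, N, Q}

Start with {D, E, H}.
From D via λ: add I.
From H via λ: add G, M.
From I via λ: add B, L.
From M via λ: add N.
From L via λ: add Q.
No new states can be added; the closed set is {B, D, E, G, H, I, L, M, N, Q}.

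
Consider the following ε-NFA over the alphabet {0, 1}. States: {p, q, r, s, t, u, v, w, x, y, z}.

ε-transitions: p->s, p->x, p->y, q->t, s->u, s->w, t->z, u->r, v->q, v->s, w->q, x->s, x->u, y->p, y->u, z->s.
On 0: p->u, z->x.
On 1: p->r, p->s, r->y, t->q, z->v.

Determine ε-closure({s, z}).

{q, r, s, t, u, w, z}

Start with {s, z}.
From s via ε: add u, w.
From u via ε: add r.
From w via ε: add q.
From q via ε: add t.
No new states can be added; the closed set is {q, r, s, t, u, w, z}.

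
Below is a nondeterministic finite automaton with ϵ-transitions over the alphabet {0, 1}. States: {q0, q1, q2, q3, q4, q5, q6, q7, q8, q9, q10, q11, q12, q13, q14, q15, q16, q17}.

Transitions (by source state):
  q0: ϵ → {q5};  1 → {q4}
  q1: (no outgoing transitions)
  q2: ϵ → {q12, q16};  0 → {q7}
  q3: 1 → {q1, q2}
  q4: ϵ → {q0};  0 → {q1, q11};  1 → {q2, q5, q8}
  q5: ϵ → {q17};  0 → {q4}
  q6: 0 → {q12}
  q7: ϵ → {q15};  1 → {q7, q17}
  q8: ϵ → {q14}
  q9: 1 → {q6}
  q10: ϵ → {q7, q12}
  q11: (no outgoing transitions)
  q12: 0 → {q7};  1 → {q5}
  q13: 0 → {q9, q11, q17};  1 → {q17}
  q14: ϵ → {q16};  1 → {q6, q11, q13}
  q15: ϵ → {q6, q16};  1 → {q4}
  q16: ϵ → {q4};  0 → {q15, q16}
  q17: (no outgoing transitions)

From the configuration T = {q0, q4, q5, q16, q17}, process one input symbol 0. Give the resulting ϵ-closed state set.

q4 on 0 → {q1, q11}.
q5 on 0 → {q4}.
q16 on 0 → {q15, q16}.
No 0-transition from q0, q17.
Union after reading 0: {q1, q4, q11, q15, q16}.
Now take the ϵ-closure:
From q4 via ϵ: add q0.
From q15 via ϵ: add q6.
From q0 via ϵ: add q5.
From q5 via ϵ: add q17.
No new states can be added; the closed set is {q0, q1, q4, q5, q6, q11, q15, q16, q17}.

{q0, q1, q4, q5, q6, q11, q15, q16, q17}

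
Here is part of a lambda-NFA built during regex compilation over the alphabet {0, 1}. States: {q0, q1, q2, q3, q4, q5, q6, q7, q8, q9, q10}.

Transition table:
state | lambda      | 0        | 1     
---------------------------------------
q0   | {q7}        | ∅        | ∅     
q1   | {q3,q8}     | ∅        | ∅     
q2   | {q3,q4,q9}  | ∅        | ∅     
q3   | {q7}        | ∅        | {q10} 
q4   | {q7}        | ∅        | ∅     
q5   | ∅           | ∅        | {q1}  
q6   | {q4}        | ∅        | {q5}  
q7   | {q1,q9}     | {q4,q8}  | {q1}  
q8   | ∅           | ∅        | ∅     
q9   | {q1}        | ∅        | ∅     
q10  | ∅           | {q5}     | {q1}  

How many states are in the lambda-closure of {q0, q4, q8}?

7

Start with {q0, q4, q8}.
From q0 via lambda: add q7.
From q7 via lambda: add q1, q9.
From q1 via lambda: add q3.
lambda-closure = {q0, q1, q3, q4, q7, q8, q9}, which has 7 states.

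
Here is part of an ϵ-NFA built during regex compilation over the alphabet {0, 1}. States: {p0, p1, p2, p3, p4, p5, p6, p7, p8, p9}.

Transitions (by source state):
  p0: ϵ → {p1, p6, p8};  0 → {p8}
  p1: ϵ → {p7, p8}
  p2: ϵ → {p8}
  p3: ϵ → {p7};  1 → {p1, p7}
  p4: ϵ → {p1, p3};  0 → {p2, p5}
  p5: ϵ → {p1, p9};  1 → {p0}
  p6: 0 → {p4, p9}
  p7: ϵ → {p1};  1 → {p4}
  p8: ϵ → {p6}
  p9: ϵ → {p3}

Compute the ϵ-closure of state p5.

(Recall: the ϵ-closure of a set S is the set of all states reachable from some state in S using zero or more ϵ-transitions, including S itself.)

Start with {p5}.
From p5 via ϵ: add p1, p9.
From p1 via ϵ: add p7, p8.
From p9 via ϵ: add p3.
From p8 via ϵ: add p6.
No new states can be added; the closed set is {p1, p3, p5, p6, p7, p8, p9}.

{p1, p3, p5, p6, p7, p8, p9}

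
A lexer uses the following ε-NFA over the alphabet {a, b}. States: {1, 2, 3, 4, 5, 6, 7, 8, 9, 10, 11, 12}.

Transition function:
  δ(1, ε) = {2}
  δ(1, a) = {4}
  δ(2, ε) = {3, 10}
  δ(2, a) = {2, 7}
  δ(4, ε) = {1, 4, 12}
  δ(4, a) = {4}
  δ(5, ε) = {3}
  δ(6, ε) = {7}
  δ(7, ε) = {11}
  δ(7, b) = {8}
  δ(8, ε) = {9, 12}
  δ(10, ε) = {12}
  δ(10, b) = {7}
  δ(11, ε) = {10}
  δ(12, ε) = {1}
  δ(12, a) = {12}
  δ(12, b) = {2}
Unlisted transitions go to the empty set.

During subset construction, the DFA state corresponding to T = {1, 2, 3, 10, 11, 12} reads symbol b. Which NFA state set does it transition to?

{1, 2, 3, 7, 10, 11, 12}

10 on b → {7}.
12 on b → {2}.
No b-transition from 1, 2, 3, 11.
Union after reading b: {2, 7}.
Now take the ε-closure:
From 2 via ε: add 3, 10.
From 7 via ε: add 11.
From 10 via ε: add 12.
From 12 via ε: add 1.
No new states can be added; the closed set is {1, 2, 3, 7, 10, 11, 12}.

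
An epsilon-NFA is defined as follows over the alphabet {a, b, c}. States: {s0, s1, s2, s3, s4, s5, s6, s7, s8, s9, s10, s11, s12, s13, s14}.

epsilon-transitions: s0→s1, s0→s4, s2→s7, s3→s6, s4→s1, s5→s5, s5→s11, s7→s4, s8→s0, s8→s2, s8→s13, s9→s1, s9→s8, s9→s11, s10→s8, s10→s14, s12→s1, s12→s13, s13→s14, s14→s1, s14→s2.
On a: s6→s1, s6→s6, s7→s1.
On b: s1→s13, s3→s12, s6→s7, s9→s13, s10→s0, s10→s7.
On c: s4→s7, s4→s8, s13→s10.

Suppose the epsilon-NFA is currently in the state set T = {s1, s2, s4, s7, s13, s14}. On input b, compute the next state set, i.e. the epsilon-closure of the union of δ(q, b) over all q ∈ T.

{s1, s2, s4, s7, s13, s14}

s1 on b → {s13}.
No b-transition from s2, s4, s7, s13, s14.
Union after reading b: {s13}.
Now take the epsilon-closure:
From s13 via epsilon: add s14.
From s14 via epsilon: add s1, s2.
From s2 via epsilon: add s7.
From s7 via epsilon: add s4.
No new states can be added; the closed set is {s1, s2, s4, s7, s13, s14}.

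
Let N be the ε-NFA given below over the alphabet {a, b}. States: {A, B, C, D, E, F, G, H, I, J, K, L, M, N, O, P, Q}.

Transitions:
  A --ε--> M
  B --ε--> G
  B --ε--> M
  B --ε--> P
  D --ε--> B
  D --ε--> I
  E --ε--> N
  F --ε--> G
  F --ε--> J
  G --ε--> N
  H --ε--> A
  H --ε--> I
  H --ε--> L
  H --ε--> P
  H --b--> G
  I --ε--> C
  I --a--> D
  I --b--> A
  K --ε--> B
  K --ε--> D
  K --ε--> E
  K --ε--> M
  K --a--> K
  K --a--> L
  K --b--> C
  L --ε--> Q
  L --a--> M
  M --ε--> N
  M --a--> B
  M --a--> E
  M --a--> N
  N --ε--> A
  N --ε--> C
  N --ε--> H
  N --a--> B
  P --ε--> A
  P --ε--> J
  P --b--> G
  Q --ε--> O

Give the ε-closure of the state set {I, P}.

{A, C, H, I, J, L, M, N, O, P, Q}

Start with {I, P}.
From I via ε: add C.
From P via ε: add A, J.
From A via ε: add M.
From M via ε: add N.
From N via ε: add H.
From H via ε: add L.
From L via ε: add Q.
From Q via ε: add O.
No new states can be added; the closed set is {A, C, H, I, J, L, M, N, O, P, Q}.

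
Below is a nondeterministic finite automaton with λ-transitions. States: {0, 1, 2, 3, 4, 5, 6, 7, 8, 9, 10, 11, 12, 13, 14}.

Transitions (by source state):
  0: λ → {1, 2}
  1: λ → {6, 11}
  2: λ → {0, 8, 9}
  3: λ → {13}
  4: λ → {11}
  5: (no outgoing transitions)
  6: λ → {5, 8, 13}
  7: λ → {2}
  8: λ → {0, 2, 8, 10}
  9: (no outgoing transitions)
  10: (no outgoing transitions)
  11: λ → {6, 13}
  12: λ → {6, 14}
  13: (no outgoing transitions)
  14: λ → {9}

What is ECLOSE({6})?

Start with {6}.
From 6 via λ: add 5, 8, 13.
From 8 via λ: add 0, 2, 10.
From 0 via λ: add 1.
From 2 via λ: add 9.
From 1 via λ: add 11.
No new states can be added; the closed set is {0, 1, 2, 5, 6, 8, 9, 10, 11, 13}.

{0, 1, 2, 5, 6, 8, 9, 10, 11, 13}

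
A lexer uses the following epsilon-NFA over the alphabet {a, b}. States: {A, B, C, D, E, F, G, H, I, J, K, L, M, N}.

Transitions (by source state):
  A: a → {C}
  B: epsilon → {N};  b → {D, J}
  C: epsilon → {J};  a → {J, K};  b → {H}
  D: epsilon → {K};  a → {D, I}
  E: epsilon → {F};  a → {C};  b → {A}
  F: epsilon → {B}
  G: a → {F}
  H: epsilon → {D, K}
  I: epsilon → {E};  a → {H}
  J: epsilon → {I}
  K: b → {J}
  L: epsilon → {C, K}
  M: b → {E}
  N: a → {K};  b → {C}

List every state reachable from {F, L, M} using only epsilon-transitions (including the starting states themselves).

Start with {F, L, M}.
From F via epsilon: add B.
From L via epsilon: add C, K.
From B via epsilon: add N.
From C via epsilon: add J.
From J via epsilon: add I.
From I via epsilon: add E.
No new states can be added; the closed set is {B, C, E, F, I, J, K, L, M, N}.

{B, C, E, F, I, J, K, L, M, N}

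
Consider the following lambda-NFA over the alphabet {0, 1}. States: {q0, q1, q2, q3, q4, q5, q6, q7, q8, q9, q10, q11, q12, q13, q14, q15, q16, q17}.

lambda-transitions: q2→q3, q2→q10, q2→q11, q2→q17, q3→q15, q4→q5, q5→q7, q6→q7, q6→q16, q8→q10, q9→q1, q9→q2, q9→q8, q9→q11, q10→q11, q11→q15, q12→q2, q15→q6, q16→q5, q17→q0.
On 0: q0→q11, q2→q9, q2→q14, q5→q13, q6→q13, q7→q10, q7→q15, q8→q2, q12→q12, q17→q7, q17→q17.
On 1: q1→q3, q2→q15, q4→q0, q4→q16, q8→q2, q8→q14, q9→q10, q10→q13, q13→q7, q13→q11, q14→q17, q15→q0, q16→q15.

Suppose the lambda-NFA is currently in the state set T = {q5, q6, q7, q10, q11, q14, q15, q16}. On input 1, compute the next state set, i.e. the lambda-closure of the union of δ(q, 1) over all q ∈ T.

q10 on 1 → {q13}.
q14 on 1 → {q17}.
q15 on 1 → {q0}.
q16 on 1 → {q15}.
No 1-transition from q5, q6, q7, q11.
Union after reading 1: {q0, q13, q15, q17}.
Now take the lambda-closure:
From q15 via lambda: add q6.
From q6 via lambda: add q7, q16.
From q16 via lambda: add q5.
No new states can be added; the closed set is {q0, q5, q6, q7, q13, q15, q16, q17}.

{q0, q5, q6, q7, q13, q15, q16, q17}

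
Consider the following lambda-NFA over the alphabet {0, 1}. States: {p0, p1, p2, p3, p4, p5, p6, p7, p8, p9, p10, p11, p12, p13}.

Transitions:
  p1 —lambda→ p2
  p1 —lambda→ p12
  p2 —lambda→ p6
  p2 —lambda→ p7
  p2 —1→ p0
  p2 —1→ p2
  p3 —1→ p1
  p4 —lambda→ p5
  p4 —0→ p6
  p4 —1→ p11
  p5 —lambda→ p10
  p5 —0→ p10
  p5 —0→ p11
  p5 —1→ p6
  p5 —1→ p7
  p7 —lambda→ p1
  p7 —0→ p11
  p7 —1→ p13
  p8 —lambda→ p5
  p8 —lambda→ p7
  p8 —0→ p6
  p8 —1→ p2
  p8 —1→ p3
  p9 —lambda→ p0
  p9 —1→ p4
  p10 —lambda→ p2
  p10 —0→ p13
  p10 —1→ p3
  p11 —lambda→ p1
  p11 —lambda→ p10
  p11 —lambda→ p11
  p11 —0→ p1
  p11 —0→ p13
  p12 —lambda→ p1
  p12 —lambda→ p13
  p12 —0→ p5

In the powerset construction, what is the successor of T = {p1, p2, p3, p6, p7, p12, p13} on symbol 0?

p7 on 0 → {p11}.
p12 on 0 → {p5}.
No 0-transition from p1, p2, p3, p6, p13.
Union after reading 0: {p5, p11}.
Now take the lambda-closure:
From p5 via lambda: add p10.
From p11 via lambda: add p1.
From p1 via lambda: add p2, p12.
From p2 via lambda: add p6, p7.
From p12 via lambda: add p13.
No new states can be added; the closed set is {p1, p2, p5, p6, p7, p10, p11, p12, p13}.

{p1, p2, p5, p6, p7, p10, p11, p12, p13}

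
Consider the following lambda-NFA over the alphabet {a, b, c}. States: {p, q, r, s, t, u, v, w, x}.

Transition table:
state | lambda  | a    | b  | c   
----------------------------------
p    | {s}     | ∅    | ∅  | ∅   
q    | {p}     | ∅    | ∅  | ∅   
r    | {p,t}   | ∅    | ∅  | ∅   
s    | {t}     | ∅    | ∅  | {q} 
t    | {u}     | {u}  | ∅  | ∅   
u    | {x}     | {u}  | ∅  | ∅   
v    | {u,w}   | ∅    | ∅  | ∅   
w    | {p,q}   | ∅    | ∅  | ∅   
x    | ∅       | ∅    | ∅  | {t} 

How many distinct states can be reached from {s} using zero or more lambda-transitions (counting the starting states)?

Start with {s}.
From s via lambda: add t.
From t via lambda: add u.
From u via lambda: add x.
lambda-closure = {s, t, u, x}, which has 4 states.

4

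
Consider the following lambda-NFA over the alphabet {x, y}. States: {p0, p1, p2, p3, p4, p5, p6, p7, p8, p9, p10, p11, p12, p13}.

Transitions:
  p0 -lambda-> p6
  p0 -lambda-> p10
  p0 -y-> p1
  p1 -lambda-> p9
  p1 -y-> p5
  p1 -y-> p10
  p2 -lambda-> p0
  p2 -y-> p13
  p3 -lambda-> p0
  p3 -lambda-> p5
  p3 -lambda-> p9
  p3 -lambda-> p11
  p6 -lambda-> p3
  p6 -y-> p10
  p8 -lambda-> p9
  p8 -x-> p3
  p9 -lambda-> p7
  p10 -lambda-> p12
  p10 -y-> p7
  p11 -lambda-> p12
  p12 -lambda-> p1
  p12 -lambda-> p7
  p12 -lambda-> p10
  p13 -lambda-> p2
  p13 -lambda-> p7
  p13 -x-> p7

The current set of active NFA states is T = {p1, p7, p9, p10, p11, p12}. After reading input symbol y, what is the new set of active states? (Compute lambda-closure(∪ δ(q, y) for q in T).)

p1 on y → {p5, p10}.
p10 on y → {p7}.
No y-transition from p7, p9, p11, p12.
Union after reading y: {p5, p7, p10}.
Now take the lambda-closure:
From p10 via lambda: add p12.
From p12 via lambda: add p1.
From p1 via lambda: add p9.
No new states can be added; the closed set is {p1, p5, p7, p9, p10, p12}.

{p1, p5, p7, p9, p10, p12}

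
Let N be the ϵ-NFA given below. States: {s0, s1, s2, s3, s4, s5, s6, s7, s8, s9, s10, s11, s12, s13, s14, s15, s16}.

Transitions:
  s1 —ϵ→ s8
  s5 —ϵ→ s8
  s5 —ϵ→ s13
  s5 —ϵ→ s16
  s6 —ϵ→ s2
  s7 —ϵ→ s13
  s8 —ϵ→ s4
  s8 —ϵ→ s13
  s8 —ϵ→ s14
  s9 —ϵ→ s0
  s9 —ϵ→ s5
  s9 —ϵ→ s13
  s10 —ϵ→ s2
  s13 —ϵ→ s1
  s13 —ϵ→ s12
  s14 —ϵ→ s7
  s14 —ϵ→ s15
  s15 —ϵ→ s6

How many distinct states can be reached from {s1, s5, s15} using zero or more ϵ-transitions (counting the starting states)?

Start with {s1, s5, s15}.
From s1 via ϵ: add s8.
From s5 via ϵ: add s13, s16.
From s15 via ϵ: add s6.
From s6 via ϵ: add s2.
From s8 via ϵ: add s4, s14.
From s13 via ϵ: add s12.
From s14 via ϵ: add s7.
ϵ-closure = {s1, s2, s4, s5, s6, s7, s8, s12, s13, s14, s15, s16}, which has 12 states.

12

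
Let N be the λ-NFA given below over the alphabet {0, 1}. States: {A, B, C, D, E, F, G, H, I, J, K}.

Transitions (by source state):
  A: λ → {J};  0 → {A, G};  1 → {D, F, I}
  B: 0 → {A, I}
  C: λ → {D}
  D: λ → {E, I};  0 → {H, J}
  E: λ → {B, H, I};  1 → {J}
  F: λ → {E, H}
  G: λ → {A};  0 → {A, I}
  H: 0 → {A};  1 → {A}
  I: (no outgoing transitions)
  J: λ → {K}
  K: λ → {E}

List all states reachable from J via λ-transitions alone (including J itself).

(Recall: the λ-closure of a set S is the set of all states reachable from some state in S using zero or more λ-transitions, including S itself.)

Start with {J}.
From J via λ: add K.
From K via λ: add E.
From E via λ: add B, H, I.
No new states can be added; the closed set is {B, E, H, I, J, K}.

{B, E, H, I, J, K}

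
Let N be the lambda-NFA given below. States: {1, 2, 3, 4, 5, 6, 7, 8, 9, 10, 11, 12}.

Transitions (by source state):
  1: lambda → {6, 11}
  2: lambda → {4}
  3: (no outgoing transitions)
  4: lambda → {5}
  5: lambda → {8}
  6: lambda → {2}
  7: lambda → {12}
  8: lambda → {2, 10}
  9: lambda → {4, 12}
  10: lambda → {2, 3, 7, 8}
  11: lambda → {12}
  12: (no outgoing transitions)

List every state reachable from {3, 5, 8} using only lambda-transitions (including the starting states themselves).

{2, 3, 4, 5, 7, 8, 10, 12}

Start with {3, 5, 8}.
From 8 via lambda: add 2, 10.
From 2 via lambda: add 4.
From 10 via lambda: add 7.
From 7 via lambda: add 12.
No new states can be added; the closed set is {2, 3, 4, 5, 7, 8, 10, 12}.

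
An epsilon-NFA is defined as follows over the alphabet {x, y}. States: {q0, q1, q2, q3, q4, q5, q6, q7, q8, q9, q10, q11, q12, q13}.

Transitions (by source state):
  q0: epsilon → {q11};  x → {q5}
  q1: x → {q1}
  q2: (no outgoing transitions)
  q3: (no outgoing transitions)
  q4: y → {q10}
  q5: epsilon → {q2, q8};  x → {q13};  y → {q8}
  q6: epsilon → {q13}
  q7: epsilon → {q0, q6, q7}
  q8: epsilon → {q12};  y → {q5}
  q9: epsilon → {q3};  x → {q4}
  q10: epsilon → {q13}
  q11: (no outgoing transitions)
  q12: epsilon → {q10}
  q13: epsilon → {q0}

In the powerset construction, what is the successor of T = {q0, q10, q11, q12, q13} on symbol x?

q0 on x → {q5}.
No x-transition from q10, q11, q12, q13.
Union after reading x: {q5}.
Now take the epsilon-closure:
From q5 via epsilon: add q2, q8.
From q8 via epsilon: add q12.
From q12 via epsilon: add q10.
From q10 via epsilon: add q13.
From q13 via epsilon: add q0.
From q0 via epsilon: add q11.
No new states can be added; the closed set is {q0, q2, q5, q8, q10, q11, q12, q13}.

{q0, q2, q5, q8, q10, q11, q12, q13}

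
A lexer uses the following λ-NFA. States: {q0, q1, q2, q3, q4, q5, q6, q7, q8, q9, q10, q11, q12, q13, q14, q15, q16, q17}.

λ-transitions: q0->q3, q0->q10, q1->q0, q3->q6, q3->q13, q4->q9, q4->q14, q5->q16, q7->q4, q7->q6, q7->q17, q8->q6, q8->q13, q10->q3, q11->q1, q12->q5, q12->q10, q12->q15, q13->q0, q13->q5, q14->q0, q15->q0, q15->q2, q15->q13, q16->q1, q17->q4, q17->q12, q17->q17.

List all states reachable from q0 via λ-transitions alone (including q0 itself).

{q0, q1, q3, q5, q6, q10, q13, q16}

Start with {q0}.
From q0 via λ: add q3, q10.
From q3 via λ: add q6, q13.
From q13 via λ: add q5.
From q5 via λ: add q16.
From q16 via λ: add q1.
No new states can be added; the closed set is {q0, q1, q3, q5, q6, q10, q13, q16}.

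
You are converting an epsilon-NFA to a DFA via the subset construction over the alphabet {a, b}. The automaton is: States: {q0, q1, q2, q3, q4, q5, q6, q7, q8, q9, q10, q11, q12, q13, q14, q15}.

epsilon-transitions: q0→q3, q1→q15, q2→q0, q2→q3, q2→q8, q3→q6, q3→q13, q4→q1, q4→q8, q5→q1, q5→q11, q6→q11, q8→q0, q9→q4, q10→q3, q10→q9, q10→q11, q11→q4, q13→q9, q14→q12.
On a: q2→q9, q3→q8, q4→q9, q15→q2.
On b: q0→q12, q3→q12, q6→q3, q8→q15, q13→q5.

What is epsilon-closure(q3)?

Start with {q3}.
From q3 via epsilon: add q6, q13.
From q6 via epsilon: add q11.
From q13 via epsilon: add q9.
From q9 via epsilon: add q4.
From q4 via epsilon: add q1, q8.
From q1 via epsilon: add q15.
From q8 via epsilon: add q0.
No new states can be added; the closed set is {q0, q1, q3, q4, q6, q8, q9, q11, q13, q15}.

{q0, q1, q3, q4, q6, q8, q9, q11, q13, q15}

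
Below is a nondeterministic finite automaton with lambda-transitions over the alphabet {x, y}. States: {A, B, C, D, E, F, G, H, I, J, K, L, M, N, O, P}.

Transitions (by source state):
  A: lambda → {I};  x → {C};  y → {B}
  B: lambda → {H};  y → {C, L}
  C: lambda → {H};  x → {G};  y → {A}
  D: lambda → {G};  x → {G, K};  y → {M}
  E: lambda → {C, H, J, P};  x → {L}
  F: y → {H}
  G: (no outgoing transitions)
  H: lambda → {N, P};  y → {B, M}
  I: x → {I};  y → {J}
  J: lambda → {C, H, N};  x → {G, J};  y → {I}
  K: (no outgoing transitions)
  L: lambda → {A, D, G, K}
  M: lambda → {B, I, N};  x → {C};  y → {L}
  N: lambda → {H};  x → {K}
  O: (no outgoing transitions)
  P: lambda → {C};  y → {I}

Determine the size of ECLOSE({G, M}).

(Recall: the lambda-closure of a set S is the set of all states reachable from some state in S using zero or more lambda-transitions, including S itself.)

8

Start with {G, M}.
From M via lambda: add B, I, N.
From B via lambda: add H.
From H via lambda: add P.
From P via lambda: add C.
lambda-closure = {B, C, G, H, I, M, N, P}, which has 8 states.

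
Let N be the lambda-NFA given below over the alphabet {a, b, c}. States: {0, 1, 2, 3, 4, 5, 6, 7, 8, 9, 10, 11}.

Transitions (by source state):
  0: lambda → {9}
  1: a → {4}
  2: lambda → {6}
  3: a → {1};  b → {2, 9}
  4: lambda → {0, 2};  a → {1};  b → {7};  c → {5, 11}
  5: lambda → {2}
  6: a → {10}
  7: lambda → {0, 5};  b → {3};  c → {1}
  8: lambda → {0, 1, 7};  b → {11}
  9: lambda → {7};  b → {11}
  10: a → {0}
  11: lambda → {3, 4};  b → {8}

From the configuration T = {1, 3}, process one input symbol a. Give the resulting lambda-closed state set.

1 on a → {4}.
3 on a → {1}.
Union after reading a: {1, 4}.
Now take the lambda-closure:
From 4 via lambda: add 0, 2.
From 0 via lambda: add 9.
From 2 via lambda: add 6.
From 9 via lambda: add 7.
From 7 via lambda: add 5.
No new states can be added; the closed set is {0, 1, 2, 4, 5, 6, 7, 9}.

{0, 1, 2, 4, 5, 6, 7, 9}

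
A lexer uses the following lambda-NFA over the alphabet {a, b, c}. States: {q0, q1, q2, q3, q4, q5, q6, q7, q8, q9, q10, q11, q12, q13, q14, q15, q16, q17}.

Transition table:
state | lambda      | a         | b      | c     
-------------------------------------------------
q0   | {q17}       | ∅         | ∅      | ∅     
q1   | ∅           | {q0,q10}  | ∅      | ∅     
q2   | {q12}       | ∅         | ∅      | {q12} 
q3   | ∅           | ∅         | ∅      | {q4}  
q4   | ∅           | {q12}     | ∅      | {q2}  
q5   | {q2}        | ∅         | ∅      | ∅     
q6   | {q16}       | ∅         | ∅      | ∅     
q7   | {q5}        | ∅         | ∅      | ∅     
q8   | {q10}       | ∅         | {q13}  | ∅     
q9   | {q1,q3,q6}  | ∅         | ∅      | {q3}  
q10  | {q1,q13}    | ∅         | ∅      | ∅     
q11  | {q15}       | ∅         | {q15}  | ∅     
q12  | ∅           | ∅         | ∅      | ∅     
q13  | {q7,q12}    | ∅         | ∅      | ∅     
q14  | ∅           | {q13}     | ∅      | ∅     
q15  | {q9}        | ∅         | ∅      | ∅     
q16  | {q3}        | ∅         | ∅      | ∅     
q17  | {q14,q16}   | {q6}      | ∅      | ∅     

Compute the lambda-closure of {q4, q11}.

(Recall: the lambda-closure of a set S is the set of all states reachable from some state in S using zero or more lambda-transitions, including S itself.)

Start with {q4, q11}.
From q11 via lambda: add q15.
From q15 via lambda: add q9.
From q9 via lambda: add q1, q3, q6.
From q6 via lambda: add q16.
No new states can be added; the closed set is {q1, q3, q4, q6, q9, q11, q15, q16}.

{q1, q3, q4, q6, q9, q11, q15, q16}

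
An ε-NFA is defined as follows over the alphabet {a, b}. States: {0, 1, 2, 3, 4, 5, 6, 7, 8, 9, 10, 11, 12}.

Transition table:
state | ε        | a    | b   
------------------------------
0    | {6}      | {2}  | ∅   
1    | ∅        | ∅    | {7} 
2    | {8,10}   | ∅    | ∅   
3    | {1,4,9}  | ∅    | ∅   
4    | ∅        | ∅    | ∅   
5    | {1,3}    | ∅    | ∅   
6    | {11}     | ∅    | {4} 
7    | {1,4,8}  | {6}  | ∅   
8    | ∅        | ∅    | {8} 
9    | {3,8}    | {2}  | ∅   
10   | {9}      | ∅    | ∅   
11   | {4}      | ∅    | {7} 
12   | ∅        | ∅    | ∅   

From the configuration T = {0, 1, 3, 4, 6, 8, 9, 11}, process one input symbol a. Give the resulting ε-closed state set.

0 on a → {2}.
9 on a → {2}.
No a-transition from 1, 3, 4, 6, 8, 11.
Union after reading a: {2}.
Now take the ε-closure:
From 2 via ε: add 8, 10.
From 10 via ε: add 9.
From 9 via ε: add 3.
From 3 via ε: add 1, 4.
No new states can be added; the closed set is {1, 2, 3, 4, 8, 9, 10}.

{1, 2, 3, 4, 8, 9, 10}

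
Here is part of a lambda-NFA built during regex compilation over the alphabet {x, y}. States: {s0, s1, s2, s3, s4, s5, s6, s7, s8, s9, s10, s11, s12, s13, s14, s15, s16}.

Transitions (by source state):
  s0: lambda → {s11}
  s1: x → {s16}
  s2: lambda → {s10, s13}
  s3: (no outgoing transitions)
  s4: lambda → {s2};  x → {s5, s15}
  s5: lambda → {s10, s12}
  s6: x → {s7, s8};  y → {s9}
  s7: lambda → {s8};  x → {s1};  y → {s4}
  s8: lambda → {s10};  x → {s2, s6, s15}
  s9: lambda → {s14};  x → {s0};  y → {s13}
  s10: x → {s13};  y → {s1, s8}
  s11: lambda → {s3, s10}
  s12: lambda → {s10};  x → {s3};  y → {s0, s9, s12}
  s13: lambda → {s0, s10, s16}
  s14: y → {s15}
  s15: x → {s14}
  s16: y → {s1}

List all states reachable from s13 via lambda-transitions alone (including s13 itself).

{s0, s3, s10, s11, s13, s16}

Start with {s13}.
From s13 via lambda: add s0, s10, s16.
From s0 via lambda: add s11.
From s11 via lambda: add s3.
No new states can be added; the closed set is {s0, s3, s10, s11, s13, s16}.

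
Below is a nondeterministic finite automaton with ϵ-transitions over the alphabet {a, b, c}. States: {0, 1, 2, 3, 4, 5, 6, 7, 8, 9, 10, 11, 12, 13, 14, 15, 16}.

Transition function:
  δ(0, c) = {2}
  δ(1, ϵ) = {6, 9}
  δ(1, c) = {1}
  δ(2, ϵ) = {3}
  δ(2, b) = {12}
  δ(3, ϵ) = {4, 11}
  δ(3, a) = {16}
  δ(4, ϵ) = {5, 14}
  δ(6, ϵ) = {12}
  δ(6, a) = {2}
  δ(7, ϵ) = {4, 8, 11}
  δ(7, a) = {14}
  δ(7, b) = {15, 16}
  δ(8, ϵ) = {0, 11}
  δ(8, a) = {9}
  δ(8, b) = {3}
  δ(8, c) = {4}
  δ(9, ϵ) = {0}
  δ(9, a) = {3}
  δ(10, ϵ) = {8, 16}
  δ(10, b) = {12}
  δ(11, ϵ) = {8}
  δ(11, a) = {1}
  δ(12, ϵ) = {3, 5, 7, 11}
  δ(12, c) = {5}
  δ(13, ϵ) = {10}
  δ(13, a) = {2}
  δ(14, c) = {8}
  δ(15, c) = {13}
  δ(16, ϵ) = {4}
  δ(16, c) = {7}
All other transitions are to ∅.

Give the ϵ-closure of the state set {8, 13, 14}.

{0, 4, 5, 8, 10, 11, 13, 14, 16}

Start with {8, 13, 14}.
From 8 via ϵ: add 0, 11.
From 13 via ϵ: add 10.
From 10 via ϵ: add 16.
From 16 via ϵ: add 4.
From 4 via ϵ: add 5.
No new states can be added; the closed set is {0, 4, 5, 8, 10, 11, 13, 14, 16}.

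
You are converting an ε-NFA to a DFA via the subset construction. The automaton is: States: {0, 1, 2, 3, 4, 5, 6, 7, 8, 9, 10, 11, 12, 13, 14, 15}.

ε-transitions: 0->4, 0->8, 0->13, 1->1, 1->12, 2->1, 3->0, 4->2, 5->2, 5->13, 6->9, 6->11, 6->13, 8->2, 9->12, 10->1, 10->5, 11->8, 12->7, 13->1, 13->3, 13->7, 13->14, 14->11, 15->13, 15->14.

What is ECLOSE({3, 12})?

{0, 1, 2, 3, 4, 7, 8, 11, 12, 13, 14}

Start with {3, 12}.
From 3 via ε: add 0.
From 12 via ε: add 7.
From 0 via ε: add 4, 8, 13.
From 4 via ε: add 2.
From 13 via ε: add 1, 14.
From 14 via ε: add 11.
No new states can be added; the closed set is {0, 1, 2, 3, 4, 7, 8, 11, 12, 13, 14}.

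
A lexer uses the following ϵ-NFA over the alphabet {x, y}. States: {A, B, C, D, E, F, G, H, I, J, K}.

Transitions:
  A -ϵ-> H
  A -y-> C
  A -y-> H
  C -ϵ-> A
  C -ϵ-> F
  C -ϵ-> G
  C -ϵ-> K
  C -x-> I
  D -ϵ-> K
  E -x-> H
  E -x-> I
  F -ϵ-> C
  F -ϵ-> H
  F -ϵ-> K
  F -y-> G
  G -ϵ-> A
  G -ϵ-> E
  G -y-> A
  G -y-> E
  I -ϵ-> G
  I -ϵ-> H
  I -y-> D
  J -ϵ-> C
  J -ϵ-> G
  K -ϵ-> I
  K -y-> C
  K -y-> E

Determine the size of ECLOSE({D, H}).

Start with {D, H}.
From D via ϵ: add K.
From K via ϵ: add I.
From I via ϵ: add G.
From G via ϵ: add A, E.
ϵ-closure = {A, D, E, G, H, I, K}, which has 7 states.

7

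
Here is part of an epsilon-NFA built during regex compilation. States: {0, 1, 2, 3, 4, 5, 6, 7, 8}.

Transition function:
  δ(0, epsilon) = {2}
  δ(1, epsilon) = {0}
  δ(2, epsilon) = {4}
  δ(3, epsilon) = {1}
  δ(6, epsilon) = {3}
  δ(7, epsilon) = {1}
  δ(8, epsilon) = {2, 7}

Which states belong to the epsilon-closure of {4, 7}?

Start with {4, 7}.
From 7 via epsilon: add 1.
From 1 via epsilon: add 0.
From 0 via epsilon: add 2.
No new states can be added; the closed set is {0, 1, 2, 4, 7}.

{0, 1, 2, 4, 7}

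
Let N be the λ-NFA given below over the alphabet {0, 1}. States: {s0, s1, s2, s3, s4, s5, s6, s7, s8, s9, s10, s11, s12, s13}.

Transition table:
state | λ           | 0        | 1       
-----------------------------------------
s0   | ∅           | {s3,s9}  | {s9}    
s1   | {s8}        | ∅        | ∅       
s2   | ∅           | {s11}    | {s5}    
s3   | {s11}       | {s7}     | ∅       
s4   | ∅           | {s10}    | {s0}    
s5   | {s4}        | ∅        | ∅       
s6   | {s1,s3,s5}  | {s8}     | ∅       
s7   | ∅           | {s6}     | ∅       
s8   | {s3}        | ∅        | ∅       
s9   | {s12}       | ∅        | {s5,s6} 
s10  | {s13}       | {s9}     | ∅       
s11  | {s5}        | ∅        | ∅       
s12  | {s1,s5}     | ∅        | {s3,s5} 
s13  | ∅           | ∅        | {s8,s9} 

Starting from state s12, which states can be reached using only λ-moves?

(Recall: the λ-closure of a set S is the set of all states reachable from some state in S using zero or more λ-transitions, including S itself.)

{s1, s3, s4, s5, s8, s11, s12}

Start with {s12}.
From s12 via λ: add s1, s5.
From s1 via λ: add s8.
From s5 via λ: add s4.
From s8 via λ: add s3.
From s3 via λ: add s11.
No new states can be added; the closed set is {s1, s3, s4, s5, s8, s11, s12}.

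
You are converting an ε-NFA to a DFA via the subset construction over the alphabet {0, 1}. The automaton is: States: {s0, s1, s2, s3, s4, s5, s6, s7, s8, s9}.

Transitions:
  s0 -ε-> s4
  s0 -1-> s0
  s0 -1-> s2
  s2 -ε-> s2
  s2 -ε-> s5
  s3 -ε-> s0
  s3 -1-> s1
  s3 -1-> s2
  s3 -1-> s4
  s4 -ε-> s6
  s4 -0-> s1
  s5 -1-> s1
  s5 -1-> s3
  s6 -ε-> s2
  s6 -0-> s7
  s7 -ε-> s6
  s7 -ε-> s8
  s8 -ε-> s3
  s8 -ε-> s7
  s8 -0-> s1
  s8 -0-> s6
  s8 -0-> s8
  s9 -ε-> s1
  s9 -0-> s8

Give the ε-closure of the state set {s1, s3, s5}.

{s0, s1, s2, s3, s4, s5, s6}

Start with {s1, s3, s5}.
From s3 via ε: add s0.
From s0 via ε: add s4.
From s4 via ε: add s6.
From s6 via ε: add s2.
No new states can be added; the closed set is {s0, s1, s2, s3, s4, s5, s6}.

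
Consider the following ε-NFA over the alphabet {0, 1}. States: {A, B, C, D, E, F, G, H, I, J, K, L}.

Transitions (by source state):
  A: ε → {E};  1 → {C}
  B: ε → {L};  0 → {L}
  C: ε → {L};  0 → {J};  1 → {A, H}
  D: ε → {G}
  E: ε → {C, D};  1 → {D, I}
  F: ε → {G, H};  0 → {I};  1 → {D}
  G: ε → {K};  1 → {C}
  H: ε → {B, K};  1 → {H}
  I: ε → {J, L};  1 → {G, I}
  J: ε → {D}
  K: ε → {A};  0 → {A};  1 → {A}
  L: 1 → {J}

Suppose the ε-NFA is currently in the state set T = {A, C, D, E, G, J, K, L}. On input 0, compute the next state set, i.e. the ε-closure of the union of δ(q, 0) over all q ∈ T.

{A, C, D, E, G, J, K, L}

C on 0 → {J}.
K on 0 → {A}.
No 0-transition from A, D, E, G, J, L.
Union after reading 0: {A, J}.
Now take the ε-closure:
From A via ε: add E.
From J via ε: add D.
From D via ε: add G.
From E via ε: add C.
From C via ε: add L.
From G via ε: add K.
No new states can be added; the closed set is {A, C, D, E, G, J, K, L}.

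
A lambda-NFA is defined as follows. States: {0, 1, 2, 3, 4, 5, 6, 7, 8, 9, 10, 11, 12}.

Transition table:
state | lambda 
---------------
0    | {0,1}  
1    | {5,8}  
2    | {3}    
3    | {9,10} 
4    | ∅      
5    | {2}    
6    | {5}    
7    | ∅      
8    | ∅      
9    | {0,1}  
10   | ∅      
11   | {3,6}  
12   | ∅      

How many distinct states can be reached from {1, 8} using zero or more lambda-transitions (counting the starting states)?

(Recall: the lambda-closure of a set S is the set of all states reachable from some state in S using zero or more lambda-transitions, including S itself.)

Start with {1, 8}.
From 1 via lambda: add 5.
From 5 via lambda: add 2.
From 2 via lambda: add 3.
From 3 via lambda: add 9, 10.
From 9 via lambda: add 0.
lambda-closure = {0, 1, 2, 3, 5, 8, 9, 10}, which has 8 states.

8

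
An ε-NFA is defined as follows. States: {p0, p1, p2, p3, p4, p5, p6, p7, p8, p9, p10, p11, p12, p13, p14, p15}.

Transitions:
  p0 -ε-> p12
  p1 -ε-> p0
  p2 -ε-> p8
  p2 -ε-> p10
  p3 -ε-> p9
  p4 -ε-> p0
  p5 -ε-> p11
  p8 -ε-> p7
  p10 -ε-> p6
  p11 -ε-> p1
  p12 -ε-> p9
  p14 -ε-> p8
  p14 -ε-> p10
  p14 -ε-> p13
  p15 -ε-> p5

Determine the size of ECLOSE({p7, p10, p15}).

Start with {p7, p10, p15}.
From p10 via ε: add p6.
From p15 via ε: add p5.
From p5 via ε: add p11.
From p11 via ε: add p1.
From p1 via ε: add p0.
From p0 via ε: add p12.
From p12 via ε: add p9.
ε-closure = {p0, p1, p5, p6, p7, p9, p10, p11, p12, p15}, which has 10 states.

10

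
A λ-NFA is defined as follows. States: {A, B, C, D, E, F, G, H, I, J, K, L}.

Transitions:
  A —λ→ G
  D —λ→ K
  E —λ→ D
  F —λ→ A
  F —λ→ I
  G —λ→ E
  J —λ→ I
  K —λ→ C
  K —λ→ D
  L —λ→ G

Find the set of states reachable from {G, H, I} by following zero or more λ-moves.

Start with {G, H, I}.
From G via λ: add E.
From E via λ: add D.
From D via λ: add K.
From K via λ: add C.
No new states can be added; the closed set is {C, D, E, G, H, I, K}.

{C, D, E, G, H, I, K}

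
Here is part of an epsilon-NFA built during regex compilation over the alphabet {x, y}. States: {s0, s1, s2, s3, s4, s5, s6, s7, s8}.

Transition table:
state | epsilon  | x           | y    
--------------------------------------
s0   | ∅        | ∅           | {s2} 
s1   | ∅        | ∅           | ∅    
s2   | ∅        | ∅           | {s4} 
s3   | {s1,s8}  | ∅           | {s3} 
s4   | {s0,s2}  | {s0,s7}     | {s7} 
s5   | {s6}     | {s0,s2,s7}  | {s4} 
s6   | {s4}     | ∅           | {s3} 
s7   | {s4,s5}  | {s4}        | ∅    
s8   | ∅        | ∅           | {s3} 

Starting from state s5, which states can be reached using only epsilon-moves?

Start with {s5}.
From s5 via epsilon: add s6.
From s6 via epsilon: add s4.
From s4 via epsilon: add s0, s2.
No new states can be added; the closed set is {s0, s2, s4, s5, s6}.

{s0, s2, s4, s5, s6}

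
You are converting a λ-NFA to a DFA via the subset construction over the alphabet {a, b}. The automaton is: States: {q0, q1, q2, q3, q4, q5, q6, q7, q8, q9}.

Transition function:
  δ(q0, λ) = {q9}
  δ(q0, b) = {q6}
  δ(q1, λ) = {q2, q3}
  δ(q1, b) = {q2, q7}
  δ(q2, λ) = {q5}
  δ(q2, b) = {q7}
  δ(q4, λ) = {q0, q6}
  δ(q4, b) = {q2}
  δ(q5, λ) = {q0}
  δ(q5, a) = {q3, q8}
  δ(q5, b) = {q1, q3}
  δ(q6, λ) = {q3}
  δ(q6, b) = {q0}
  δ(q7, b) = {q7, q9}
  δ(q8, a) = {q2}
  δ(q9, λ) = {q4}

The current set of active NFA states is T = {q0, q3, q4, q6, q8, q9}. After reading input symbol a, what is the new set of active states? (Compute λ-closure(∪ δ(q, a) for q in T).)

{q0, q2, q3, q4, q5, q6, q9}

q8 on a → {q2}.
No a-transition from q0, q3, q4, q6, q9.
Union after reading a: {q2}.
Now take the λ-closure:
From q2 via λ: add q5.
From q5 via λ: add q0.
From q0 via λ: add q9.
From q9 via λ: add q4.
From q4 via λ: add q6.
From q6 via λ: add q3.
No new states can be added; the closed set is {q0, q2, q3, q4, q5, q6, q9}.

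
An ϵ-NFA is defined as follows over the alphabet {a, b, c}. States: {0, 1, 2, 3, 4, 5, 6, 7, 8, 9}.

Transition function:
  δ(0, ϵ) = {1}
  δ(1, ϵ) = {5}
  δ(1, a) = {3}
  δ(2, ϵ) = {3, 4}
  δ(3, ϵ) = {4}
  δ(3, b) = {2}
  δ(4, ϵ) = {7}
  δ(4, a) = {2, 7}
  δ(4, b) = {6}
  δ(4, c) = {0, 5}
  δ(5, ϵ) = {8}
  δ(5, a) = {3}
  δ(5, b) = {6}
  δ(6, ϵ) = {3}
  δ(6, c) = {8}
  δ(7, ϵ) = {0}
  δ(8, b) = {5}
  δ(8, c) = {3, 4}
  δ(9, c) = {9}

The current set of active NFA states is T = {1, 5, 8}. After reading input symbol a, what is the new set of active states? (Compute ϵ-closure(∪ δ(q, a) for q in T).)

1 on a → {3}.
5 on a → {3}.
No a-transition from 8.
Union after reading a: {3}.
Now take the ϵ-closure:
From 3 via ϵ: add 4.
From 4 via ϵ: add 7.
From 7 via ϵ: add 0.
From 0 via ϵ: add 1.
From 1 via ϵ: add 5.
From 5 via ϵ: add 8.
No new states can be added; the closed set is {0, 1, 3, 4, 5, 7, 8}.

{0, 1, 3, 4, 5, 7, 8}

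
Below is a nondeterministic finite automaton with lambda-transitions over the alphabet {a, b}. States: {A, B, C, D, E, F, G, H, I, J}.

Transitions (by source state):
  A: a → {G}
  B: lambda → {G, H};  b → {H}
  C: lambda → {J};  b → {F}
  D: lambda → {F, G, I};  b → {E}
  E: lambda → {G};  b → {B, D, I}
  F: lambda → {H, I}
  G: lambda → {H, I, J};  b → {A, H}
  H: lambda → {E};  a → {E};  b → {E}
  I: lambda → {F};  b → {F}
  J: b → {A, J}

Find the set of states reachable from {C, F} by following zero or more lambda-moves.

Start with {C, F}.
From C via lambda: add J.
From F via lambda: add H, I.
From H via lambda: add E.
From E via lambda: add G.
No new states can be added; the closed set is {C, E, F, G, H, I, J}.

{C, E, F, G, H, I, J}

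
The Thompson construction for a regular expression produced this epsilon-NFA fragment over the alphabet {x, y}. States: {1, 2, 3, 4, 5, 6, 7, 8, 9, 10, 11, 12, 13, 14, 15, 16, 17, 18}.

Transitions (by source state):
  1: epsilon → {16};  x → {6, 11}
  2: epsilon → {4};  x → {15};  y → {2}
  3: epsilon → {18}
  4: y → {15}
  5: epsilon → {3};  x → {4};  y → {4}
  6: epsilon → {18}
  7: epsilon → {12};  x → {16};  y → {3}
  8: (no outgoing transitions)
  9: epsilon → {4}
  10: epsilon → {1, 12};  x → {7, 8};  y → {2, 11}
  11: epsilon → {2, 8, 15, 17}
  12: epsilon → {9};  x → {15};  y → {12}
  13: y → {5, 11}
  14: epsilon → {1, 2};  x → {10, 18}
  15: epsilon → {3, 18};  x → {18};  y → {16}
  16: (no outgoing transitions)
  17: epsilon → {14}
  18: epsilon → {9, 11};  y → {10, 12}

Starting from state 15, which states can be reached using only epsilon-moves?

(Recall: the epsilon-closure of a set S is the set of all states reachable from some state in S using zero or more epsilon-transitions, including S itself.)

Start with {15}.
From 15 via epsilon: add 3, 18.
From 18 via epsilon: add 9, 11.
From 9 via epsilon: add 4.
From 11 via epsilon: add 2, 8, 17.
From 17 via epsilon: add 14.
From 14 via epsilon: add 1.
From 1 via epsilon: add 16.
No new states can be added; the closed set is {1, 2, 3, 4, 8, 9, 11, 14, 15, 16, 17, 18}.

{1, 2, 3, 4, 8, 9, 11, 14, 15, 16, 17, 18}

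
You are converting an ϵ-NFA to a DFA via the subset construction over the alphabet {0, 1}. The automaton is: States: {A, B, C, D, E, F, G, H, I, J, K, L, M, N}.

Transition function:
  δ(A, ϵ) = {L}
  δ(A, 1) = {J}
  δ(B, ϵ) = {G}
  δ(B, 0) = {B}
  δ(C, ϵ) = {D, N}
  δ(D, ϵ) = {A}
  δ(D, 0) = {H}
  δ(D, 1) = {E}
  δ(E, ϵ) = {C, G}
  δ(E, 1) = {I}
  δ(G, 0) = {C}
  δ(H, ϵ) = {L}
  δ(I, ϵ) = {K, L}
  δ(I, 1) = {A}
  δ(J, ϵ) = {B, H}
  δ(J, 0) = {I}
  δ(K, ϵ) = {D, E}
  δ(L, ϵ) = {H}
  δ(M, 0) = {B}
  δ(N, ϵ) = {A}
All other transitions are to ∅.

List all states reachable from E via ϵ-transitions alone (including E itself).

{A, C, D, E, G, H, L, N}

Start with {E}.
From E via ϵ: add C, G.
From C via ϵ: add D, N.
From D via ϵ: add A.
From A via ϵ: add L.
From L via ϵ: add H.
No new states can be added; the closed set is {A, C, D, E, G, H, L, N}.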